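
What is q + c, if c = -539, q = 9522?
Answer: 8983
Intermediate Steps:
q + c = 9522 - 539 = 8983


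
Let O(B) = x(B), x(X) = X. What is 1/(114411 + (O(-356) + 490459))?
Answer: 1/604514 ≈ 1.6542e-6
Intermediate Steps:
O(B) = B
1/(114411 + (O(-356) + 490459)) = 1/(114411 + (-356 + 490459)) = 1/(114411 + 490103) = 1/604514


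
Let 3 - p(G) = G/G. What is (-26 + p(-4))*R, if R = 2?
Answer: -48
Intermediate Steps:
p(G) = 2 (p(G) = 3 - G/G = 3 - 1*1 = 3 - 1 = 2)
(-26 + p(-4))*R = (-26 + 2)*2 = -24*2 = -48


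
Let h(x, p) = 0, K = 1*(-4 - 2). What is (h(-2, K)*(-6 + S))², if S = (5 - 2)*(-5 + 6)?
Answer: 0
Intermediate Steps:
K = -6 (K = 1*(-6) = -6)
S = 3 (S = 3*1 = 3)
(h(-2, K)*(-6 + S))² = (0*(-6 + 3))² = (0*(-3))² = 0² = 0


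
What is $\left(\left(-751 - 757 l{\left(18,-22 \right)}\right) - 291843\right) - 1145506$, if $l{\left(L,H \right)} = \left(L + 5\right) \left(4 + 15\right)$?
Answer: $-1768909$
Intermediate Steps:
$l{\left(L,H \right)} = 95 + 19 L$ ($l{\left(L,H \right)} = \left(5 + L\right) 19 = 95 + 19 L$)
$\left(\left(-751 - 757 l{\left(18,-22 \right)}\right) - 291843\right) - 1145506 = \left(\left(-751 - 757 \left(95 + 19 \cdot 18\right)\right) - 291843\right) - 1145506 = \left(\left(-751 - 757 \left(95 + 342\right)\right) - 291843\right) - 1145506 = \left(\left(-751 - 330809\right) - 291843\right) - 1145506 = \left(-331560 - 291843\right) - 1145506 = -623403 - 1145506 = -1768909$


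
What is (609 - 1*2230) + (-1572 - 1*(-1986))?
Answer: -1207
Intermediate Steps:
(609 - 1*2230) + (-1572 - 1*(-1986)) = (609 - 2230) + (-1572 + 1986) = -1621 + 414 = -1207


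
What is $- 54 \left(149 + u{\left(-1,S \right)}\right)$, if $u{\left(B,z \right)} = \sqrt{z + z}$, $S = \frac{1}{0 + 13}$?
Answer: $-8046 - \frac{54 \sqrt{26}}{13} \approx -8067.2$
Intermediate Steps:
$S = \frac{1}{13} \approx 0.076923$
$u{\left(B,z \right)} = \sqrt{2} \sqrt{z}$ ($u{\left(B,z \right)} = \sqrt{2 z} = \sqrt{2} \sqrt{z}$)
$- 54 \left(149 + u{\left(-1,S \right)}\right) = - 54 \left(149 + \frac{\sqrt{2}}{\sqrt{13}}\right) = - 54 \left(149 + \sqrt{2} \frac{\sqrt{13}}{13}\right) = - 54 \left(149 + \frac{\sqrt{26}}{13}\right) = -8046 - \frac{54 \sqrt{26}}{13}$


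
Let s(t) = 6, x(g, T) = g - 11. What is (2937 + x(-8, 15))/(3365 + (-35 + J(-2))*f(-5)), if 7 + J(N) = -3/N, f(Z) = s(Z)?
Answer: 1459/1561 ≈ 0.93466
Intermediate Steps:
x(g, T) = -11 + g
f(Z) = 6
J(N) = -7 - 3/N
(2937 + x(-8, 15))/(3365 + (-35 + J(-2))*f(-5)) = (2937 + (-11 - 8))/(3365 + (-35 + (-7 - 3/(-2)))*6) = (2937 - 19)/(3365 + (-35 + (-7 - 3*(-½)))*6) = 2918/(3365 + (-35 + (-7 + 3/2))*6) = 2918/(3365 + (-35 - 11/2)*6) = 2918/(3365 - 81/2*6) = 2918/(3365 - 243) = 2918/3122 = 2918*(1/3122) = 1459/1561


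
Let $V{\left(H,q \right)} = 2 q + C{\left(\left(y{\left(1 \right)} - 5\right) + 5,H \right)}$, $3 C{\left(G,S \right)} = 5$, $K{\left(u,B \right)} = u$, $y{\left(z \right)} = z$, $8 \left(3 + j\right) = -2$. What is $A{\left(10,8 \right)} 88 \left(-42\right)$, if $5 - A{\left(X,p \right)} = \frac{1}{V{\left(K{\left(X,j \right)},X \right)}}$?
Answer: $- \frac{1190112}{65} \approx -18309.0$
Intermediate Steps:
$j = - \frac{13}{4}$ ($j = -3 + \frac{1}{8} \left(-2\right) = -3 - \frac{1}{4} = - \frac{13}{4} \approx -3.25$)
$C{\left(G,S \right)} = \frac{5}{3}$ ($C{\left(G,S \right)} = \frac{1}{3} \cdot 5 = \frac{5}{3}$)
$V{\left(H,q \right)} = \frac{5}{3} + 2 q$ ($V{\left(H,q \right)} = 2 q + \frac{5}{3} = \frac{5}{3} + 2 q$)
$A{\left(X,p \right)} = 5 - \frac{1}{\frac{5}{3} + 2 X}$
$A{\left(10,8 \right)} 88 \left(-42\right) = \frac{2 \left(11 + 15 \cdot 10\right)}{5 + 6 \cdot 10} \cdot 88 \left(-42\right) = \frac{2 \left(11 + 150\right)}{5 + 60} \cdot 88 \left(-42\right) = 2 \cdot \frac{1}{65} \cdot 161 \cdot 88 \left(-42\right) = \frac{322}{65} \cdot 88 \left(-42\right) = \frac{28336}{65} \left(-42\right) = - \frac{1190112}{65}$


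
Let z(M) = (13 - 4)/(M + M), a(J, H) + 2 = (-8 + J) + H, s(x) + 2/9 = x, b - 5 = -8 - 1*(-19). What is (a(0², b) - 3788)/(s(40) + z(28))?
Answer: -1906128/20129 ≈ -94.696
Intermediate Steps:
b = 16 (b = 5 + (-8 - 1*(-19)) = 5 + (-8 + 19) = 5 + 11 = 16)
s(x) = -2/9 + x
a(J, H) = -10 + H + J (a(J, H) = -2 + ((-8 + J) + H) = -2 + (-8 + H + J) = -10 + H + J)
z(M) = 9/(2*M) (z(M) = 9/((2*M)) = 9*(1/(2*M)) = 9/(2*M))
(a(0², b) - 3788)/(s(40) + z(28)) = ((-10 + 16 + 0²) - 3788)/((-2/9 + 40) + (9/2)/28) = ((-10 + 16 + 0) - 3788)/(358/9 + (9/2)*(1/28)) = (6 - 3788)/(358/9 + 9/56) = -3782/20129/504 = -3782*504/20129 = -1906128/20129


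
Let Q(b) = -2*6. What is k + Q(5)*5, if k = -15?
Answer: -75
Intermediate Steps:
Q(b) = -12
k + Q(5)*5 = -15 - 12*5 = -15 - 60 = -75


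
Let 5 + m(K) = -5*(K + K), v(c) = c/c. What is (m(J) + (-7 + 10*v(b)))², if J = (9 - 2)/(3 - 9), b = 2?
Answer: 841/9 ≈ 93.444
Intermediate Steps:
J = -7/6 (J = 7/(-6) = 7*(-⅙) = -7/6 ≈ -1.1667)
v(c) = 1
m(K) = -5 - 10*K (m(K) = -5 - 5*(K + K) = -5 - 10*K)
(m(J) + (-7 + 10*v(b)))² = ((-5 - 10*(-7/6)) + (-7 + 10*1))² = ((-5 + 35/3) + (-7 + 10))² = (20/3 + 3)² = (29/3)² = 841/9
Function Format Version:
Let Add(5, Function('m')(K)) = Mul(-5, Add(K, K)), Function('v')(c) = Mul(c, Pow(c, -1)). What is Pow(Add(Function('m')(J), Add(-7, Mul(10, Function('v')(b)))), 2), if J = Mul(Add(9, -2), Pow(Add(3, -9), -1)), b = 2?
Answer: Rational(841, 9) ≈ 93.444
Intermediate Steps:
J = Rational(-7, 6) (J = Mul(7, Pow(-6, -1)) = Mul(7, Rational(-1, 6)) = Rational(-7, 6) ≈ -1.1667)
Function('v')(c) = 1
Function('m')(K) = Add(-5, Mul(-10, K)) (Function('m')(K) = Add(-5, Mul(-5, Add(K, K))) = Add(-5, Mul(-5, Mul(2, K))) = Add(-5, Mul(-10, K)))
Pow(Add(Function('m')(J), Add(-7, Mul(10, Function('v')(b)))), 2) = Pow(Add(Add(-5, Mul(-10, Rational(-7, 6))), Add(-7, Mul(10, 1))), 2) = Pow(Add(Add(-5, Rational(35, 3)), Add(-7, 10)), 2) = Pow(Add(Rational(20, 3), 3), 2) = Pow(Rational(29, 3), 2) = Rational(841, 9)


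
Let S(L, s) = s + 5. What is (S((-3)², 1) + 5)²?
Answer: 121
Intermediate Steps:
S(L, s) = 5 + s
(S((-3)², 1) + 5)² = ((5 + 1) + 5)² = (6 + 5)² = 11² = 121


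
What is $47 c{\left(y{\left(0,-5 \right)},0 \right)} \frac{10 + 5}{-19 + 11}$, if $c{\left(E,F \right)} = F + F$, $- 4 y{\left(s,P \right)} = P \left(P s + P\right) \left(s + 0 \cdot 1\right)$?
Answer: $0$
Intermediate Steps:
$y{\left(s,P \right)} = - \frac{P s \left(P + P s\right)}{4}$ ($y{\left(s,P \right)} = - \frac{P \left(P s + P\right) \left(s + 0 \cdot 1\right)}{4} = - \frac{P \left(P + P s\right) \left(s + 0\right)}{4} = - \frac{P \left(P + P s\right) s}{4} = - \frac{P s \left(P + P s\right)}{4}$)
$c{\left(E,F \right)} = 2 F$
$47 c{\left(y{\left(0,-5 \right)},0 \right)} \frac{10 + 5}{-19 + 11} = 47 \cdot 2 \cdot 0 \frac{10 + 5}{-19 + 11} = 47 \cdot 0 \frac{15}{-8} = 0 \cdot 15 \left(- \frac{1}{8}\right) = 0 \left(- \frac{15}{8}\right) = 0$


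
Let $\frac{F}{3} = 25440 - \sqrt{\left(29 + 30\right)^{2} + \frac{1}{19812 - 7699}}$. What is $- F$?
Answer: $-76320 + \frac{33 \sqrt{4221065562}}{12113} \approx -76143.0$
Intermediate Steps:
$F = 76320 - \frac{33 \sqrt{4221065562}}{12113}$ ($F = 3 \left(25440 - \sqrt{\left(29 + 30\right)^{2} + \frac{1}{19812 - 7699}}\right) = 3 \left(25440 - \sqrt{59^{2} + \frac{1}{19812 - 7699}}\right) = 3 \left(25440 - \sqrt{3481 + \frac{1}{19812 - 7699}}\right) = 3 \left(25440 - \sqrt{3481 + \frac{1}{12113}}\right) = 3 \left(25440 - \sqrt{\frac{42165354}{12113}}\right) = 3 \left(25440 - \frac{11 \sqrt{4221065562}}{12113}\right) = 76320 - \frac{33 \sqrt{4221065562}}{12113} \approx 76143.0$)
$- F = - (76320 - \frac{33 \sqrt{4221065562}}{12113}) = -76320 + \frac{33 \sqrt{4221065562}}{12113}$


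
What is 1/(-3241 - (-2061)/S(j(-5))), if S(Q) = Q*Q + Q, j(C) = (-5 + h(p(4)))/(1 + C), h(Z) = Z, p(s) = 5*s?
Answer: -55/167263 ≈ -0.00032882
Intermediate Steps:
j(C) = 15/(1 + C) (j(C) = (-5 + 5*4)/(1 + C) = (-5 + 20)/(1 + C) = 15/(1 + C))
S(Q) = Q + Q² (S(Q) = Q² + Q = Q + Q²)
1/(-3241 - (-2061)/S(j(-5))) = 1/(-3241 - (-2061)/((15/(1 - 5))*(1 + 15/(1 - 5)))) = 1/(-3241 - (-2061)/((15/(-4))*(1 + 15/(-4)))) = 1/(-3241 - (-2061)/((15*(-¼))*(1 + 15*(-¼)))) = 1/(-3241 - (-2061)/((-15*(1 - 15/4)/4))) = 1/(-3241 - (-2061)/((-15/4*(-11/4)))) = 1/(-3241 - (-2061)/165/16) = 1/(-3241 - (-2061)*16/165) = 1/(-3241 - 229*(-48/55)) = 1/(-3241 + 10992/55) = 1/(-167263/55) = -55/167263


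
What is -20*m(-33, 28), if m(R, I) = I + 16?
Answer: -880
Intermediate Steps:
m(R, I) = 16 + I
-20*m(-33, 28) = -20*(16 + 28) = -20*44 = -880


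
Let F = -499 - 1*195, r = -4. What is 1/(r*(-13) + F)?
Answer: -1/642 ≈ -0.0015576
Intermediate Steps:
F = -694 (F = -499 - 195 = -694)
1/(r*(-13) + F) = 1/(-4*(-13) - 694) = 1/(52 - 694) = 1/(-642) = -1/642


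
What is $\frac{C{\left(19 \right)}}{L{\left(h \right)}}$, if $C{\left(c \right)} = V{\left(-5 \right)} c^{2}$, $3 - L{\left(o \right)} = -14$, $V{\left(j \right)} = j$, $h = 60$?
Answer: $- \frac{1805}{17} \approx -106.18$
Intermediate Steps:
$L{\left(o \right)} = 17$ ($L{\left(o \right)} = 3 - -14 = 3 + 14 = 17$)
$C{\left(c \right)} = - 5 c^{2}$
$\frac{C{\left(19 \right)}}{L{\left(h \right)}} = \frac{\left(-5\right) 19^{2}}{17} = \left(-5\right) 361 \cdot \frac{1}{17} = \left(-1805\right) \frac{1}{17} = - \frac{1805}{17}$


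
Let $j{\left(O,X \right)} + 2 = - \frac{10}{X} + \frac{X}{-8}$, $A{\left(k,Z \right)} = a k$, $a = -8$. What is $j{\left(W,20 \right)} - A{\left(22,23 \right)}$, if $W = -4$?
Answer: $171$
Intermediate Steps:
$A{\left(k,Z \right)} = - 8 k$
$j{\left(O,X \right)} = -2 - \frac{10}{X} - \frac{X}{8}$ ($j{\left(O,X \right)} = -2 + \left(- \frac{10}{X} + \frac{X}{-8}\right) = -2 + \left(- \frac{10}{X} + X \left(- \frac{1}{8}\right)\right) = -2 - \left(\frac{10}{X} + \frac{X}{8}\right) = -2 - \frac{10}{X} - \frac{X}{8}$)
$j{\left(W,20 \right)} - A{\left(22,23 \right)} = \left(-2 - \frac{10}{20} - \frac{5}{2}\right) - \left(-8\right) 22 = \left(-2 - \frac{1}{2} - \frac{5}{2}\right) - -176 = \left(-2 - \frac{1}{2} - \frac{5}{2}\right) + 176 = -5 + 176 = 171$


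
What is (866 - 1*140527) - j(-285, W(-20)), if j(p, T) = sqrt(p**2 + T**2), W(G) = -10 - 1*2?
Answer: -139661 - 3*sqrt(9041) ≈ -1.3995e+5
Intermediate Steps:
W(G) = -12 (W(G) = -10 - 2 = -12)
j(p, T) = sqrt(T**2 + p**2)
(866 - 1*140527) - j(-285, W(-20)) = (866 - 1*140527) - sqrt((-12)**2 + (-285)**2) = (866 - 140527) - sqrt(144 + 81225) = -139661 - sqrt(81369) = -139661 - 3*sqrt(9041)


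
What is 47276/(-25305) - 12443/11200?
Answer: -24124609/8097600 ≈ -2.9792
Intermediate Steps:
47276/(-25305) - 12443/11200 = 47276*(-1/25305) - 12443*1/11200 = -47276/25305 - 12443/11200 = -24124609/8097600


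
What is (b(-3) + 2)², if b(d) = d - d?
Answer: 4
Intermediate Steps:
b(d) = 0
(b(-3) + 2)² = (0 + 2)² = 2² = 4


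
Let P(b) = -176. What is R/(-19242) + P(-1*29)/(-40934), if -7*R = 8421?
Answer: 8771699/131275338 ≈ 0.066819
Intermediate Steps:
R = -1203 (R = -1/7*8421 = -1203)
R/(-19242) + P(-1*29)/(-40934) = -1203/(-19242) - 176/(-40934) = -1203*(-1/19242) - 176*(-1/40934) = 401/6414 + 88/20467 = 8771699/131275338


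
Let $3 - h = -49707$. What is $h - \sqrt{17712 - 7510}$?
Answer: $49710 - \sqrt{10202} \approx 49609.0$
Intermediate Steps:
$h = 49710$ ($h = 3 - -49707 = 3 + 49707 = 49710$)
$h - \sqrt{17712 - 7510} = 49710 - \sqrt{17712 - 7510} = 49710 - \sqrt{10202}$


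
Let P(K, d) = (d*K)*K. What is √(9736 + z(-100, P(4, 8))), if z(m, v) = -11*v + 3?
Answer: √8331 ≈ 91.274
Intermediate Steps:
P(K, d) = d*K² (P(K, d) = (K*d)*K = d*K²)
z(m, v) = 3 - 11*v
√(9736 + z(-100, P(4, 8))) = √(9736 + (3 - 88*4²)) = √(9736 + (3 - 88*16)) = √(9736 + (3 - 11*128)) = √(9736 + (3 - 1408)) = √(9736 - 1405) = √8331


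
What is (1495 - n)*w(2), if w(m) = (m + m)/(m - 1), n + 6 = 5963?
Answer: -17848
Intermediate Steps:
n = 5957 (n = -6 + 5963 = 5957)
w(m) = 2*m/(-1 + m) (w(m) = (2*m)/(-1 + m) = 2*m/(-1 + m))
(1495 - n)*w(2) = (1495 - 1*5957)*(2*2/(-1 + 2)) = (1495 - 5957)*(2*2/1) = -8924*2 = -4462*4 = -17848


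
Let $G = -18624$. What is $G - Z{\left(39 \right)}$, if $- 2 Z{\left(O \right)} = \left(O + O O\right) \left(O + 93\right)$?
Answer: $84336$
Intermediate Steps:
$Z{\left(O \right)} = - \frac{\left(93 + O\right) \left(O + O^{2}\right)}{2}$ ($Z{\left(O \right)} = - \frac{\left(O + O O\right) \left(O + 93\right)}{2} = - \frac{\left(O + O^{2}\right) \left(93 + O\right)}{2} = - \frac{\left(93 + O\right) \left(O + O^{2}\right)}{2}$)
$G - Z{\left(39 \right)} = -18624 - \left(- \frac{1}{2}\right) 39 \left(93 + 39^{2} + 94 \cdot 39\right) = -18624 - \left(- \frac{1}{2}\right) 39 \left(93 + 1521 + 3666\right) = -18624 - \left(- \frac{1}{2}\right) 39 \cdot 5280 = -18624 - -102960 = -18624 + 102960 = 84336$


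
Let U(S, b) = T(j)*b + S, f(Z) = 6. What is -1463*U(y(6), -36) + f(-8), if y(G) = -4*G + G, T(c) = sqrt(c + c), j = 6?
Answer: 26340 + 105336*sqrt(3) ≈ 2.0879e+5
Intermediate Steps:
T(c) = sqrt(2)*sqrt(c) (T(c) = sqrt(2*c) = sqrt(2)*sqrt(c))
y(G) = -3*G
U(S, b) = S + 2*b*sqrt(3) (U(S, b) = (sqrt(2)*sqrt(6))*b + S = (2*sqrt(3))*b + S = 2*b*sqrt(3) + S = S + 2*b*sqrt(3))
-1463*U(y(6), -36) + f(-8) = -1463*(-3*6 + 2*(-36)*sqrt(3)) + 6 = -1463*(-18 - 72*sqrt(3)) + 6 = (26334 + 105336*sqrt(3)) + 6 = 26340 + 105336*sqrt(3)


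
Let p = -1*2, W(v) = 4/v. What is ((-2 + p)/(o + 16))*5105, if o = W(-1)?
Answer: -5105/3 ≈ -1701.7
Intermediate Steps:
o = -4 (o = 4/(-1) = 4*(-1) = -4)
p = -2
((-2 + p)/(o + 16))*5105 = ((-2 - 2)/(-4 + 16))*5105 = -4/12*5105 = -4*1/12*5105 = -⅓*5105 = -5105/3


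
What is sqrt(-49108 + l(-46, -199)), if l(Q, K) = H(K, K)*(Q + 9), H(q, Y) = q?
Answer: 11*I*sqrt(345) ≈ 204.32*I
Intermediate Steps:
l(Q, K) = K*(9 + Q) (l(Q, K) = K*(Q + 9) = K*(9 + Q))
sqrt(-49108 + l(-46, -199)) = sqrt(-49108 - 199*(9 - 46)) = sqrt(-49108 - 199*(-37)) = sqrt(-49108 + 7363) = sqrt(-41745) = 11*I*sqrt(345)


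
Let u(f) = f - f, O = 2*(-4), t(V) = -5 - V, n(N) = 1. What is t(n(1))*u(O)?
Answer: 0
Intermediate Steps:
O = -8
u(f) = 0
t(n(1))*u(O) = (-5 - 1*1)*0 = (-5 - 1)*0 = -6*0 = 0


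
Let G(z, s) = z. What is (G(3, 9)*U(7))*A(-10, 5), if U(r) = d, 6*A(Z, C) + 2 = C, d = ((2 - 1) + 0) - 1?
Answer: 0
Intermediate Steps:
d = 0 (d = (1 + 0) - 1 = 1 - 1 = 0)
A(Z, C) = -⅓ + C/6
U(r) = 0
(G(3, 9)*U(7))*A(-10, 5) = (3*0)*(-⅓ + (⅙)*5) = 0*(-⅓ + ⅚) = 0*(½) = 0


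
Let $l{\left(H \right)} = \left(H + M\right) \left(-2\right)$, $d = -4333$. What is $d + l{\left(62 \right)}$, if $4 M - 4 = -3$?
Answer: $- \frac{8915}{2} \approx -4457.5$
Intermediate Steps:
$M = \frac{1}{4}$ ($M = 1 + \frac{1}{4} \left(-3\right) = 1 - \frac{3}{4} = \frac{1}{4} \approx 0.25$)
$l{\left(H \right)} = - \frac{1}{2} - 2 H$ ($l{\left(H \right)} = \left(H + \frac{1}{4}\right) \left(-2\right) = \left(\frac{1}{4} + H\right) \left(-2\right) = - \frac{1}{2} - 2 H$)
$d + l{\left(62 \right)} = -4333 - \frac{249}{2} = - \frac{8915}{2}$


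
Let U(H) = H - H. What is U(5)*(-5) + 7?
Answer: 7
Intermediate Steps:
U(H) = 0
U(5)*(-5) + 7 = 0*(-5) + 7 = 0 + 7 = 7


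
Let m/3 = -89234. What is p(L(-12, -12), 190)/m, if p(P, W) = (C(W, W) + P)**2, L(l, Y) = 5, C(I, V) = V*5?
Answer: -912025/267702 ≈ -3.4069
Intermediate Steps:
C(I, V) = 5*V
p(P, W) = (P + 5*W)**2 (p(P, W) = (5*W + P)**2 = (P + 5*W)**2)
m = -267702 (m = 3*(-89234) = -267702)
p(L(-12, -12), 190)/m = (5 + 5*190)**2/(-267702) = (5 + 950)**2*(-1/267702) = 955**2*(-1/267702) = 912025*(-1/267702) = -912025/267702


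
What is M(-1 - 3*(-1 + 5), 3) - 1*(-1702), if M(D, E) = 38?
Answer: 1740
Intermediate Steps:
M(-1 - 3*(-1 + 5), 3) - 1*(-1702) = 38 - 1*(-1702) = 38 + 1702 = 1740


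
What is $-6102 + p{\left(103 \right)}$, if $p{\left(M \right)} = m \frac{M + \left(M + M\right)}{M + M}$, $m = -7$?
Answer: $- \frac{12225}{2} \approx -6112.5$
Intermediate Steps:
$p{\left(M \right)} = - \frac{21}{2}$ ($p{\left(M \right)} = - 7 \frac{M + \left(M + M\right)}{M + M} = - 7 \frac{M + 2 M}{2 M} = - 7 \cdot 3 M \frac{1}{2 M} = \left(-7\right) \frac{3}{2} = - \frac{21}{2}$)
$-6102 + p{\left(103 \right)} = -6102 - \frac{21}{2} = - \frac{12225}{2}$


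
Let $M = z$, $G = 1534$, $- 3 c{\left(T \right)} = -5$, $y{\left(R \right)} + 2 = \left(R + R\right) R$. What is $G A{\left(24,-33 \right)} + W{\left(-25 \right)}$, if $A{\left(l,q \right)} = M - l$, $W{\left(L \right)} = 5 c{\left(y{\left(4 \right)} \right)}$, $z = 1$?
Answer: $- \frac{105821}{3} \approx -35274.0$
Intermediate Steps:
$y{\left(R \right)} = -2 + 2 R^{2}$ ($y{\left(R \right)} = -2 + \left(R + R\right) R = -2 + 2 R R = -2 + 2 R^{2}$)
$c{\left(T \right)} = \frac{5}{3}$ ($c{\left(T \right)} = \left(- \frac{1}{3}\right) \left(-5\right) = \frac{5}{3}$)
$W{\left(L \right)} = \frac{25}{3}$ ($W{\left(L \right)} = 5 \cdot \frac{5}{3} = \frac{25}{3}$)
$M = 1$
$A{\left(l,q \right)} = 1 - l$
$G A{\left(24,-33 \right)} + W{\left(-25 \right)} = 1534 \left(1 - 24\right) + \frac{25}{3} = 1534 \left(-23\right) + \frac{25}{3} = -35282 + \frac{25}{3} = - \frac{105821}{3}$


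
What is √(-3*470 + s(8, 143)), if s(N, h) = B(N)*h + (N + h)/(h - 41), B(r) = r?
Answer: I*√2752062/102 ≈ 16.264*I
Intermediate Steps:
s(N, h) = N*h + (N + h)/(-41 + h) (s(N, h) = N*h + (N + h)/(h - 41) = N*h + (N + h)/(-41 + h))
√(-3*470 + s(8, 143)) = √(-3*470 + (8 + 143 + 8*143² - 41*8*143)/(-41 + 143)) = √(-1410 + (8 + 143 + 8*20449 - 46904)/102) = √(-1410 + (8 + 143 + 163592 - 46904)/102) = √(-1410 + (1/102)*116839) = √(-1410 + 116839/102) = √(-26981/102) = I*√2752062/102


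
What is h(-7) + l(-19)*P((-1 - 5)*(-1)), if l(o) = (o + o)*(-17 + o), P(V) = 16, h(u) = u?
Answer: 21881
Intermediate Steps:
l(o) = 2*o*(-17 + o) (l(o) = (2*o)*(-17 + o) = 2*o*(-17 + o))
h(-7) + l(-19)*P((-1 - 5)*(-1)) = -7 + (2*(-19)*(-17 - 19))*16 = -7 + (2*(-19)*(-36))*16 = -7 + 1368*16 = -7 + 21888 = 21881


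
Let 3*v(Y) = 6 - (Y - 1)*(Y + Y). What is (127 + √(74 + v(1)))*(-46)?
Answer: -5842 - 92*√19 ≈ -6243.0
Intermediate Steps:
v(Y) = 2 - 2*Y*(-1 + Y)/3 (v(Y) = (6 - (Y - 1)*(Y + Y))/3 = (6 - (-1 + Y)*2*Y)/3 = (6 - 2*Y*(-1 + Y))/3 = 2 - 2*Y*(-1 + Y)/3)
(127 + √(74 + v(1)))*(-46) = (127 + √(74 + (2 - ⅔*1² + (⅔)*1)))*(-46) = (127 + √(74 + (2 - ⅔*1 + ⅔)))*(-46) = (127 + √(74 + (2 - ⅔ + ⅔)))*(-46) = (127 + √(74 + 2))*(-46) = (127 + √76)*(-46) = (127 + 2*√19)*(-46) = -5842 - 92*√19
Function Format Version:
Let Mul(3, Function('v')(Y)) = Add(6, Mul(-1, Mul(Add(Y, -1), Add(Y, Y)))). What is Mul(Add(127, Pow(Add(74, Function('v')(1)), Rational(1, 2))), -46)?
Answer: Add(-5842, Mul(-92, Pow(19, Rational(1, 2)))) ≈ -6243.0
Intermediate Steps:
Function('v')(Y) = Add(2, Mul(Rational(-2, 3), Y, Add(-1, Y))) (Function('v')(Y) = Mul(Rational(1, 3), Add(6, Mul(-1, Mul(Add(Y, -1), Add(Y, Y))))) = Mul(Rational(1, 3), Add(6, Mul(-1, Mul(Add(-1, Y), Mul(2, Y))))) = Mul(Rational(1, 3), Add(6, Mul(-1, Mul(2, Y, Add(-1, Y))))) = Mul(Rational(1, 3), Add(6, Mul(-2, Y, Add(-1, Y)))) = Add(2, Mul(Rational(-2, 3), Y, Add(-1, Y))))
Mul(Add(127, Pow(Add(74, Function('v')(1)), Rational(1, 2))), -46) = Mul(Add(127, Pow(Add(74, Add(2, Mul(Rational(-2, 3), Pow(1, 2)), Mul(Rational(2, 3), 1))), Rational(1, 2))), -46) = Mul(Add(127, Pow(Add(74, Add(2, Mul(Rational(-2, 3), 1), Rational(2, 3))), Rational(1, 2))), -46) = Mul(Add(127, Pow(Add(74, Add(2, Rational(-2, 3), Rational(2, 3))), Rational(1, 2))), -46) = Mul(Add(127, Pow(Add(74, 2), Rational(1, 2))), -46) = Mul(Add(127, Pow(76, Rational(1, 2))), -46) = Mul(Add(127, Mul(2, Pow(19, Rational(1, 2)))), -46) = Add(-5842, Mul(-92, Pow(19, Rational(1, 2))))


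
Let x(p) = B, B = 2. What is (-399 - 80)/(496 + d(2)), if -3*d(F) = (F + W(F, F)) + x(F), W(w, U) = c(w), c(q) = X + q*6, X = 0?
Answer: -1437/1472 ≈ -0.97622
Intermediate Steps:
c(q) = 6*q (c(q) = 0 + q*6 = 0 + 6*q = 6*q)
W(w, U) = 6*w
x(p) = 2
d(F) = -2/3 - 7*F/3 (d(F) = -((F + 6*F) + 2)/3 = -(7*F + 2)/3 = -(2 + 7*F)/3 = -2/3 - 7*F/3)
(-399 - 80)/(496 + d(2)) = (-399 - 80)/(496 + (-2/3 - 7/3*2)) = -479/(496 + (-2/3 - 14/3)) = -479/(496 - 16/3) = -479/1472/3 = -479*3/1472 = -1437/1472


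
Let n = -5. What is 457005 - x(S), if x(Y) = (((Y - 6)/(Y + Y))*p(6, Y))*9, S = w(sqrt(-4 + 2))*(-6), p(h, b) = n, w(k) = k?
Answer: 914055/2 - 45*I*sqrt(2)/4 ≈ 4.5703e+5 - 15.91*I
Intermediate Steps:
p(h, b) = -5
S = -6*I*sqrt(2) (S = sqrt(-4 + 2)*(-6) = sqrt(-2)*(-6) = (I*sqrt(2))*(-6) = -6*I*sqrt(2) ≈ -8.4853*I)
x(Y) = -45*(-6 + Y)/(2*Y) (x(Y) = (((Y - 6)/(Y + Y))*(-5))*9 = (((-6 + Y)/((2*Y)))*(-5))*9 = (((-6 + Y)*(1/(2*Y)))*(-5))*9 = (((-6 + Y)/(2*Y))*(-5))*9 = -5*(-6 + Y)/(2*Y)*9 = -45*(-6 + Y)/(2*Y))
457005 - x(S) = 457005 - (-45/2 + 135/((-6*I*sqrt(2)))) = 457005 - (-45/2 + 135*(I*sqrt(2)/12)) = 457005 - (-45/2 + 45*I*sqrt(2)/4) = 457005 + (45/2 - 45*I*sqrt(2)/4) = 914055/2 - 45*I*sqrt(2)/4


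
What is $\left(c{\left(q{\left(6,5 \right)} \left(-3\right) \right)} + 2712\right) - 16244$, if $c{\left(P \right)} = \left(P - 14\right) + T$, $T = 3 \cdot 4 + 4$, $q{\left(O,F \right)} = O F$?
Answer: $-13620$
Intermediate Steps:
$q{\left(O,F \right)} = F O$
$T = 16$ ($T = 12 + 4 = 16$)
$c{\left(P \right)} = 2 + P$ ($c{\left(P \right)} = \left(P - 14\right) + 16 = \left(-14 + P\right) + 16 = 2 + P$)
$\left(c{\left(q{\left(6,5 \right)} \left(-3\right) \right)} + 2712\right) - 16244 = \left(\left(2 + 5 \cdot 6 \left(-3\right)\right) + 2712\right) - 16244 = \left(\left(2 + 30 \left(-3\right)\right) + 2712\right) - 16244 = \left(\left(2 - 90\right) + 2712\right) - 16244 = \left(-88 + 2712\right) - 16244 = 2624 - 16244 = -13620$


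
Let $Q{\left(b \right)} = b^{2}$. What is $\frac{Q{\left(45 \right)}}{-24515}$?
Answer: $- \frac{405}{4903} \approx -0.082603$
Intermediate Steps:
$\frac{Q{\left(45 \right)}}{-24515} = \frac{45^{2}}{-24515} = 2025 \left(- \frac{1}{24515}\right) = - \frac{405}{4903}$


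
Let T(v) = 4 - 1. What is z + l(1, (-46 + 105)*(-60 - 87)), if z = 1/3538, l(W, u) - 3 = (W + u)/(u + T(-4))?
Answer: 61356793/15337230 ≈ 4.0005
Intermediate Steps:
T(v) = 3
l(W, u) = 3 + (W + u)/(3 + u) (l(W, u) = 3 + (W + u)/(u + 3) = 3 + (W + u)/(3 + u))
z = 1/3538 ≈ 0.00028265
z + l(1, (-46 + 105)*(-60 - 87)) = 1/3538 + (9 + 1 + 4*((-46 + 105)*(-60 - 87)))/(3 + (-46 + 105)*(-60 - 87)) = 1/3538 + (9 + 1 + 4*(59*(-147)))/(3 + 59*(-147)) = 1/3538 + (9 + 1 + 4*(-8673))/(3 - 8673) = 1/3538 + (9 + 1 - 34692)/(-8670) = 1/3538 - 1/8670*(-34682) = 1/3538 + 17341/4335 = 61356793/15337230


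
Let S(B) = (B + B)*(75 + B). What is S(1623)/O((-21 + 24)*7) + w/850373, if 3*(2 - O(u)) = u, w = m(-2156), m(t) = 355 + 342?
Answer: -4687007663599/4251865 ≈ -1.1023e+6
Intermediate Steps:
m(t) = 697
w = 697
S(B) = 2*B*(75 + B) (S(B) = (2*B)*(75 + B) = 2*B*(75 + B))
O(u) = 2 - u/3
S(1623)/O((-21 + 24)*7) + w/850373 = (2*1623*(75 + 1623))/(2 - (-21 + 24)*7/3) + 697/850373 = (2*1623*1698)/(2 - 7) + 697*(1/850373) = 5511708/(2 - 1/3*21) + 697/850373 = 5511708/(2 - 7) + 697/850373 = 5511708/(-5) + 697/850373 = 5511708*(-1/5) + 697/850373 = -5511708/5 + 697/850373 = -4687007663599/4251865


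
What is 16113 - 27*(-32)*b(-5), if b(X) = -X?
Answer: 20433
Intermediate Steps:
16113 - 27*(-32)*b(-5) = 16113 - 27*(-32)*(-1*(-5)) = 16113 - (-864)*5 = 16113 - 1*(-4320) = 16113 + 4320 = 20433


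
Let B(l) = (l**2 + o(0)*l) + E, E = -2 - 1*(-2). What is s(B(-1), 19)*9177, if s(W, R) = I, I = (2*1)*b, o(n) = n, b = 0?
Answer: 0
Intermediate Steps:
E = 0 (E = -2 + 2 = 0)
B(l) = l**2 (B(l) = (l**2 + 0*l) + 0 = (l**2 + 0) + 0 = l**2 + 0 = l**2)
I = 0 (I = (2*1)*0 = 2*0 = 0)
s(W, R) = 0
s(B(-1), 19)*9177 = 0*9177 = 0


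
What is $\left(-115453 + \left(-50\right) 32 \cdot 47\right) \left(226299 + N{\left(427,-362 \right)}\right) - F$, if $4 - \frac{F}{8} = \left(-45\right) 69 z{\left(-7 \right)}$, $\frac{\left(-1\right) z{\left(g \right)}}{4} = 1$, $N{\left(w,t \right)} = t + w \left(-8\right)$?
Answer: $-42424196885$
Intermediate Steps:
$N{\left(w,t \right)} = t - 8 w$
$z{\left(g \right)} = -4$ ($z{\left(g \right)} = \left(-4\right) 1 = -4$)
$F = -99328$ ($F = 32 - 8 \left(-45\right) 69 \left(-4\right) = 32 - 8 \left(\left(-3105\right) \left(-4\right)\right) = 32 - 99360 = -99328$)
$\left(-115453 + \left(-50\right) 32 \cdot 47\right) \left(226299 + N{\left(427,-362 \right)}\right) - F = \left(-115453 + \left(-50\right) 32 \cdot 47\right) \left(226299 - 3778\right) - -99328 = \left(-115453 - 75200\right) \left(226299 - 3778\right) + 99328 = \left(-190653\right) 222521 + 99328 = -42424296213 + 99328 = -42424196885$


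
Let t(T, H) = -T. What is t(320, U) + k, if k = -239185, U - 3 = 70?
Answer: -239505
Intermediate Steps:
U = 73 (U = 3 + 70 = 73)
t(320, U) + k = -1*320 - 239185 = -320 - 239185 = -239505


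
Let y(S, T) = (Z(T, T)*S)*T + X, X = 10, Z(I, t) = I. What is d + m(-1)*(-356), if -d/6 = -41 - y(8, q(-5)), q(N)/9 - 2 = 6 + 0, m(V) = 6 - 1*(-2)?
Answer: 246290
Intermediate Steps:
m(V) = 8 (m(V) = 6 + 2 = 8)
q(N) = 72 (q(N) = 18 + 9*(6 + 0) = 18 + 9*6 = 18 + 54 = 72)
y(S, T) = 10 + S*T² (y(S, T) = (T*S)*T + 10 = (S*T)*T + 10 = S*T² + 10 = 10 + S*T²)
d = 249138 (d = -6*(-41 - (10 + 8*72²)) = -6*(-41 - (10 + 8*5184)) = -6*(-41 - (10 + 41472)) = -6*(-41 - 1*41482) = -6*(-41 - 41482) = -6*(-41523) = 249138)
d + m(-1)*(-356) = 249138 + 8*(-356) = 249138 - 2848 = 246290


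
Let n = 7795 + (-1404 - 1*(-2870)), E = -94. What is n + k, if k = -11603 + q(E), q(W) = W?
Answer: -2436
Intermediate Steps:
n = 9261 (n = 7795 + (-1404 + 2870) = 7795 + 1466 = 9261)
k = -11697 (k = -11603 - 94 = -11697)
n + k = 9261 - 11697 = -2436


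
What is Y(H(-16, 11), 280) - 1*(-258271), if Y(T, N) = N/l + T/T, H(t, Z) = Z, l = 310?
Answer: 8006460/31 ≈ 2.5827e+5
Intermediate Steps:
Y(T, N) = 1 + N/310 (Y(T, N) = N/310 + T/T = N*(1/310) + 1 = N/310 + 1 = 1 + N/310)
Y(H(-16, 11), 280) - 1*(-258271) = (1 + (1/310)*280) - 1*(-258271) = (1 + 28/31) + 258271 = 59/31 + 258271 = 8006460/31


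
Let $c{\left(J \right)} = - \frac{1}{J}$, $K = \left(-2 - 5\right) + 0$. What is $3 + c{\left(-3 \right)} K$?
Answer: $\frac{2}{3} \approx 0.66667$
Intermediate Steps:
$K = -7$ ($K = -7 + 0 = -7$)
$3 + c{\left(-3 \right)} K = 3 + - \frac{1}{-3} \left(-7\right) = 3 + \left(-1\right) \left(- \frac{1}{3}\right) \left(-7\right) = 3 + \frac{1}{3} \left(-7\right) = 3 - \frac{7}{3} = \frac{2}{3}$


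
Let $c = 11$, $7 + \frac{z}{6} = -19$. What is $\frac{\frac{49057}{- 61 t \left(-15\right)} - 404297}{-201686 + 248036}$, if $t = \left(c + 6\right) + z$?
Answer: $- \frac{25710281501}{2947512375} \approx -8.7227$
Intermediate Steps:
$z = -156$ ($z = -42 + 6 \left(-19\right) = -42 - 114 = -156$)
$t = -139$ ($t = \left(11 + 6\right) - 156 = 17 - 156 = -139$)
$\frac{\frac{49057}{- 61 t \left(-15\right)} - 404297}{-201686 + 248036} = \frac{\frac{49057}{\left(-61\right) \left(-139\right) \left(-15\right)} - 404297}{-201686 + 248036} = \frac{\frac{49057}{8479 \left(-15\right)} - 404297}{46350} = \left(\frac{49057}{-127185} - 404297\right) \frac{1}{46350} = \left(49057 \left(- \frac{1}{127185}\right) - 404297\right) \frac{1}{46350} = \left(- \frac{49057}{127185} - 404297\right) \frac{1}{46350} = \left(- \frac{51420563002}{127185}\right) \frac{1}{46350} = - \frac{25710281501}{2947512375}$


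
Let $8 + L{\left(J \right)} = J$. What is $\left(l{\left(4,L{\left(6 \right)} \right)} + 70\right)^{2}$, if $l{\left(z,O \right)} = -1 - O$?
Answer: $5041$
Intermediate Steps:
$L{\left(J \right)} = -8 + J$
$\left(l{\left(4,L{\left(6 \right)} \right)} + 70\right)^{2} = \left(\left(-1 - \left(-8 + 6\right)\right) + 70\right)^{2} = \left(\left(-1 - -2\right) + 70\right)^{2} = \left(\left(-1 + 2\right) + 70\right)^{2} = \left(1 + 70\right)^{2} = 71^{2} = 5041$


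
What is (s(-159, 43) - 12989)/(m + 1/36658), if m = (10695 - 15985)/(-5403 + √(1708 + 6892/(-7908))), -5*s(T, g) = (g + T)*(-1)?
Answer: 2385006138*(√3374993 - 5403*√1977)/(5*(-√3374993 + 193926223*√1977)) ≈ -13188.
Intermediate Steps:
s(T, g) = T/5 + g/5 (s(T, g) = -(g + T)*(-1)/5 = -(T + g)*(-1)/5 = -(-T - g)/5 = T/5 + g/5)
m = -5290/(-5403 + √6672361161/1977) (m = -5290/(-5403 + √(1708 + 6892*(-1/7908))) = -5290/(-5403 + √(1708 - 1723/1977)) = -5290/(-5403 + √(3374993/1977)) = -5290/(-5403 + √6672361161/1977) ≈ 0.98663)
(s(-159, 43) - 12989)/(m + 1/36658) = (((⅕)*(-159) + (⅕)*43) - 12989)/(5290*√1977/(-√3374993 + 5403*√1977) + 1/36658) = ((-159/5 + 43/5) - 12989)/(5290*√1977/(-√3374993 + 5403*√1977) + 1/36658) = (-116/5 - 12989)/(1/36658 + 5290*√1977/(-√3374993 + 5403*√1977)) = -65061/(5*(1/36658 + 5290*√1977/(-√3374993 + 5403*√1977)))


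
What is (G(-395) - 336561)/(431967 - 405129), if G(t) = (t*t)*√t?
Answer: -112187/8946 + 156025*I*√395/26838 ≈ -12.54 + 115.54*I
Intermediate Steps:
G(t) = t^(5/2) (G(t) = t²*√t = t^(5/2))
(G(-395) - 336561)/(431967 - 405129) = ((-395)^(5/2) - 336561)/(431967 - 405129) = (156025*I*√395 - 336561)/26838 = (-336561 + 156025*I*√395)*(1/26838) = -112187/8946 + 156025*I*√395/26838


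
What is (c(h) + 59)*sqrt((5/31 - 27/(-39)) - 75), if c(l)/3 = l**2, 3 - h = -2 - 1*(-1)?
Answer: 107*I*sqrt(12042043)/403 ≈ 921.36*I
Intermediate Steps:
h = 4 (h = 3 - (-2 - 1*(-1)) = 3 - (-2 + 1) = 3 - 1*(-1) = 3 + 1 = 4)
c(l) = 3*l**2
(c(h) + 59)*sqrt((5/31 - 27/(-39)) - 75) = (3*4**2 + 59)*sqrt((5/31 - 27/(-39)) - 75) = (3*16 + 59)*sqrt((5*(1/31) - 27*(-1/39)) - 75) = (48 + 59)*sqrt((5/31 + 9/13) - 75) = 107*sqrt(344/403 - 75) = 107*sqrt(-29881/403) = 107*(I*sqrt(12042043)/403) = 107*I*sqrt(12042043)/403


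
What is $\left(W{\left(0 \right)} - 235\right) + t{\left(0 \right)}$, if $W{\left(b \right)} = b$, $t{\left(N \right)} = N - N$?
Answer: $-235$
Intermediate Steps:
$t{\left(N \right)} = 0$
$\left(W{\left(0 \right)} - 235\right) + t{\left(0 \right)} = \left(0 - 235\right) + 0 = -235 + 0 = -235$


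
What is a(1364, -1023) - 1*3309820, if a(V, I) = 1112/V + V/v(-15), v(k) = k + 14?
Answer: -1129113466/341 ≈ -3.3112e+6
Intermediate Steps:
v(k) = 14 + k
a(V, I) = -V + 1112/V (a(V, I) = 1112/V + V/(14 - 15) = 1112/V + V/(-1) = 1112/V + V*(-1) = 1112/V - V = -V + 1112/V)
a(1364, -1023) - 1*3309820 = (-1*1364 + 1112/1364) - 1*3309820 = (-1364 + 1112*(1/1364)) - 3309820 = (-1364 + 278/341) - 3309820 = -464846/341 - 3309820 = -1129113466/341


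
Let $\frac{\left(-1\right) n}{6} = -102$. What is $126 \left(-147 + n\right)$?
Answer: $58590$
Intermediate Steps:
$n = 612$ ($n = \left(-6\right) \left(-102\right) = 612$)
$126 \left(-147 + n\right) = 126 \left(-147 + 612\right) = 126 \cdot 465 = 58590$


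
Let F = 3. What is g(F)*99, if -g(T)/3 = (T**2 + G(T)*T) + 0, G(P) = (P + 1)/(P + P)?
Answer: -3267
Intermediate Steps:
G(P) = (1 + P)/(2*P) (G(P) = (1 + P)/((2*P)) = (1 + P)*(1/(2*P)) = (1 + P)/(2*P))
g(T) = -3/2 - 3*T**2 - 3*T/2 (g(T) = -3*((T**2 + ((1 + T)/(2*T))*T) + 0) = -3*((T**2 + (1/2 + T/2)) + 0) = -3*((1/2 + T**2 + T/2) + 0) = -3*(1/2 + T**2 + T/2) = -3/2 - 3*T**2 - 3*T/2)
g(F)*99 = (-3/2 - 3*3**2 - 3/2*3)*99 = (-3/2 - 3*9 - 9/2)*99 = (-3/2 - 27 - 9/2)*99 = -33*99 = -3267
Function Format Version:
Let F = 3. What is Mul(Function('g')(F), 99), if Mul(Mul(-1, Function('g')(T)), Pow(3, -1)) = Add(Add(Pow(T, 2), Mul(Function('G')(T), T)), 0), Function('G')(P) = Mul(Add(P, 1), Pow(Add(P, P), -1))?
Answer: -3267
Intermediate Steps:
Function('G')(P) = Mul(Rational(1, 2), Pow(P, -1), Add(1, P)) (Function('G')(P) = Mul(Add(1, P), Pow(Mul(2, P), -1)) = Mul(Add(1, P), Mul(Rational(1, 2), Pow(P, -1))) = Mul(Rational(1, 2), Pow(P, -1), Add(1, P)))
Function('g')(T) = Add(Rational(-3, 2), Mul(-3, Pow(T, 2)), Mul(Rational(-3, 2), T)) (Function('g')(T) = Mul(-3, Add(Add(Pow(T, 2), Mul(Mul(Rational(1, 2), Pow(T, -1), Add(1, T)), T)), 0)) = Mul(-3, Add(Add(Pow(T, 2), Add(Rational(1, 2), Mul(Rational(1, 2), T))), 0)) = Mul(-3, Add(Add(Rational(1, 2), Pow(T, 2), Mul(Rational(1, 2), T)), 0)) = Mul(-3, Add(Rational(1, 2), Pow(T, 2), Mul(Rational(1, 2), T))) = Add(Rational(-3, 2), Mul(-3, Pow(T, 2)), Mul(Rational(-3, 2), T)))
Mul(Function('g')(F), 99) = Mul(Add(Rational(-3, 2), Mul(-3, Pow(3, 2)), Mul(Rational(-3, 2), 3)), 99) = Mul(Add(Rational(-3, 2), Mul(-3, 9), Rational(-9, 2)), 99) = Mul(Add(Rational(-3, 2), -27, Rational(-9, 2)), 99) = Mul(-33, 99) = -3267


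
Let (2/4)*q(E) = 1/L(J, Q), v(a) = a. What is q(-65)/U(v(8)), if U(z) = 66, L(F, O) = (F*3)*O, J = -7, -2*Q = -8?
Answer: -1/2772 ≈ -0.00036075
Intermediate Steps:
Q = 4 (Q = -1/2*(-8) = 4)
L(F, O) = 3*F*O (L(F, O) = (3*F)*O = 3*F*O)
q(E) = -1/42 (q(E) = 2/((3*(-7)*4)) = 2/(-84) = 2*(-1/84) = -1/42)
q(-65)/U(v(8)) = -1/42/66 = -1/42*1/66 = -1/2772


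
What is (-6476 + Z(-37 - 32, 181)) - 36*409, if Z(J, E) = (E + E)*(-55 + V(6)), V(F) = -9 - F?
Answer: -46540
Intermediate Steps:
Z(J, E) = -140*E (Z(J, E) = (E + E)*(-55 + (-9 - 1*6)) = (2*E)*(-55 + (-9 - 6)) = (2*E)*(-55 - 15) = (2*E)*(-70) = -140*E)
(-6476 + Z(-37 - 32, 181)) - 36*409 = (-6476 - 140*181) - 36*409 = (-6476 - 25340) - 14724 = -31816 - 14724 = -46540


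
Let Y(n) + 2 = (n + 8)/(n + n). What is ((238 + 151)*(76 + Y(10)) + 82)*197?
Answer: 57559657/10 ≈ 5.7560e+6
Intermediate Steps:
Y(n) = -2 + (8 + n)/(2*n) (Y(n) = -2 + (n + 8)/(n + n) = -2 + (8 + n)/((2*n)) = -2 + (8 + n)*(1/(2*n)) = -2 + (8 + n)/(2*n))
((238 + 151)*(76 + Y(10)) + 82)*197 = ((238 + 151)*(76 + (-3/2 + 4/10)) + 82)*197 = (389*(76 + (-3/2 + 4*(⅒))) + 82)*197 = (389*(76 + (-3/2 + ⅖)) + 82)*197 = (389*(76 - 11/10) + 82)*197 = (389*(749/10) + 82)*197 = (291361/10 + 82)*197 = (292181/10)*197 = 57559657/10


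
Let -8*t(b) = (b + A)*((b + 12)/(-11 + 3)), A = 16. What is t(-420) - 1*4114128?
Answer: -8223105/2 ≈ -4.1116e+6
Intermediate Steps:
t(b) = -(16 + b)*(-3/2 - b/8)/8 (t(b) = -(b + 16)*(b + 12)/(-11 + 3)/8 = -(16 + b)*(12 + b)/(-8)/8 = -(16 + b)*(12 + b)*(-⅛)/8 = -(16 + b)*(-3/2 - b/8)/8)
t(-420) - 1*4114128 = (3 + (1/64)*(-420)² + (7/16)*(-420)) - 1*4114128 = (3 + (1/64)*176400 - 735/4) - 4114128 = (3 + 11025/4 - 735/4) - 4114128 = 5151/2 - 4114128 = -8223105/2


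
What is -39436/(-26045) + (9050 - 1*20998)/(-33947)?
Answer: 1649919552/884149615 ≈ 1.8661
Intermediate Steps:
-39436/(-26045) + (9050 - 1*20998)/(-33947) = -39436*(-1/26045) + (9050 - 20998)*(-1/33947) = 39436/26045 - 11948*(-1/33947) = 39436/26045 + 11948/33947 = 1649919552/884149615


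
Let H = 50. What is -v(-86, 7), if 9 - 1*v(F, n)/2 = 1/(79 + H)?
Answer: -2320/129 ≈ -17.984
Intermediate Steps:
v(F, n) = 2320/129 (v(F, n) = 18 - 2/(79 + 50) = 18 - 2/129 = 2320/129)
-v(-86, 7) = -1*2320/129 = -2320/129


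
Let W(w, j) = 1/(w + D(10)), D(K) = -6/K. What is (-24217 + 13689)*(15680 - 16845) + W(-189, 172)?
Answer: 11627333755/948 ≈ 1.2265e+7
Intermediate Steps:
W(w, j) = 1/(-3/5 + w) (W(w, j) = 1/(w - 6/10) = 1/(w - 6*1/10) = 1/(w - 3/5) = 1/(-3/5 + w))
(-24217 + 13689)*(15680 - 16845) + W(-189, 172) = (-24217 + 13689)*(15680 - 16845) + 5/(-3 + 5*(-189)) = -10528*(-1165) + 5/(-3 - 945) = 12265120 + 5/(-948) = 12265120 + 5*(-1/948) = 12265120 - 5/948 = 11627333755/948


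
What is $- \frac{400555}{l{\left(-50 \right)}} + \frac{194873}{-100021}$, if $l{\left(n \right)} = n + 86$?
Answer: $- \frac{40070927083}{3600756} \approx -11128.0$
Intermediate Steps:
$l{\left(n \right)} = 86 + n$
$- \frac{400555}{l{\left(-50 \right)}} + \frac{194873}{-100021} = - \frac{400555}{86 - 50} + \frac{194873}{-100021} = - \frac{400555}{36} + 194873 \left(- \frac{1}{100021}\right) = \left(-400555\right) \frac{1}{36} - \frac{194873}{100021} = - \frac{400555}{36} - \frac{194873}{100021} = - \frac{40070927083}{3600756}$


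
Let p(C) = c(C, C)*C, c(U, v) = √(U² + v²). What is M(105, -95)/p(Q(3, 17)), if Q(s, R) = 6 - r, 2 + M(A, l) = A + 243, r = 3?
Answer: 173*√2/9 ≈ 27.184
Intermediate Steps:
M(A, l) = 241 + A (M(A, l) = -2 + (A + 243) = -2 + (243 + A) = 241 + A)
Q(s, R) = 3 (Q(s, R) = 6 - 1*3 = 6 - 3 = 3)
p(C) = C*√2*√(C²) (p(C) = √(C² + C²)*C = √(2*C²)*C = (√2*√(C²))*C = C*√2*√(C²))
M(105, -95)/p(Q(3, 17)) = (241 + 105)/((3*√2*√(3²))) = 346/((3*√2*√9)) = 346/((3*√2*3)) = 346/((9*√2)) = 346*(√2/18) = 173*√2/9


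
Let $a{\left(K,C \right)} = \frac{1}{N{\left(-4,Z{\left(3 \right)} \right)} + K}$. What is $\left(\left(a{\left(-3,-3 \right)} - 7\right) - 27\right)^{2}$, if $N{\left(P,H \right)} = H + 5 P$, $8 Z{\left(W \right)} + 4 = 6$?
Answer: $\frac{9597604}{8281} \approx 1159.0$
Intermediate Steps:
$Z{\left(W \right)} = \frac{1}{4}$ ($Z{\left(W \right)} = - \frac{1}{2} + \frac{1}{8} \cdot 6 = - \frac{1}{2} + \frac{3}{4} = \frac{1}{4}$)
$a{\left(K,C \right)} = \frac{1}{- \frac{79}{4} + K}$ ($a{\left(K,C \right)} = \frac{1}{\left(\frac{1}{4} + 5 \left(-4\right)\right) + K} = \frac{1}{\left(\frac{1}{4} - 20\right) + K} = \frac{1}{- \frac{79}{4} + K}$)
$\left(\left(a{\left(-3,-3 \right)} - 7\right) - 27\right)^{2} = \left(\left(\frac{4}{-79 + 4 \left(-3\right)} - 7\right) - 27\right)^{2} = \left(\left(\frac{4}{-79 - 12} - 7\right) - 27\right)^{2} = \left(\left(\frac{4}{-91} - 7\right) - 27\right)^{2} = \left(\left(4 \left(- \frac{1}{91}\right) - 7\right) - 27\right)^{2} = \left(\left(- \frac{4}{91} - 7\right) - 27\right)^{2} = \left(- \frac{641}{91} - 27\right)^{2} = \left(- \frac{3098}{91}\right)^{2} = \frac{9597604}{8281}$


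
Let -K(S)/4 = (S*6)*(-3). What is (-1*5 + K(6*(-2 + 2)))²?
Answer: 25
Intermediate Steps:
K(S) = 72*S (K(S) = -4*S*6*(-3) = -4*6*S*(-3) = -(-72)*S = 72*S)
(-1*5 + K(6*(-2 + 2)))² = (-1*5 + 72*(6*(-2 + 2)))² = (-5 + 72*(6*0))² = (-5 + 72*0)² = (-5 + 0)² = (-5)² = 25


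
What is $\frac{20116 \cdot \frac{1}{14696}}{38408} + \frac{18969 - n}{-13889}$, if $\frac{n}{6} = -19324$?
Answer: $- \frac{19037637415915}{1959890567888} \approx -9.7136$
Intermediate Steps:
$n = -115944$ ($n = 6 \left(-19324\right) = -115944$)
$\frac{20116 \cdot \frac{1}{14696}}{38408} + \frac{18969 - n}{-13889} = \frac{20116 \cdot \frac{1}{14696}}{38408} + \frac{18969 - -115944}{-13889} = 20116 \cdot \frac{1}{14696} \cdot \frac{1}{38408} + \left(18969 + 115944\right) \left(- \frac{1}{13889}\right) = \frac{5029}{3674} \cdot \frac{1}{38408} + 134913 \left(- \frac{1}{13889}\right) = \frac{5029}{141110992} - \frac{134913}{13889} = - \frac{19037637415915}{1959890567888}$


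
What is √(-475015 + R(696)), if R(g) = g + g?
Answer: I*√473623 ≈ 688.2*I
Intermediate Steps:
R(g) = 2*g
√(-475015 + R(696)) = √(-475015 + 2*696) = √(-475015 + 1392) = √(-473623) = I*√473623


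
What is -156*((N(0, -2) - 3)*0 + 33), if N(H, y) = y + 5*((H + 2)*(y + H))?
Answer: -5148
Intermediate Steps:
N(H, y) = y + 5*(2 + H)*(H + y) (N(H, y) = y + 5*((2 + H)*(H + y)) = y + 5*(2 + H)*(H + y))
-156*((N(0, -2) - 3)*0 + 33) = -156*(((5*0² + 10*0 + 11*(-2) + 5*0*(-2)) - 3)*0 + 33) = -156*(((5*0 + 0 - 22 + 0) - 3)*0 + 33) = -156*(((0 + 0 - 22 + 0) - 3)*0 + 33) = -156*((-22 - 3)*0 + 33) = -156*(-25*0 + 33) = -156*(0 + 33) = -156*33 = -5148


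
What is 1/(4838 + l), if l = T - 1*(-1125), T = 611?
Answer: 1/6574 ≈ 0.00015211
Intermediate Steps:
l = 1736 (l = 611 - 1*(-1125) = 611 + 1125 = 1736)
1/(4838 + l) = 1/(4838 + 1736) = 1/6574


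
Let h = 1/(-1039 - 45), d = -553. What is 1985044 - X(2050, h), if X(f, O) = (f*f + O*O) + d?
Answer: -2604985171569/1175056 ≈ -2.2169e+6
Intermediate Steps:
h = -1/1084 (h = 1/(-1084) = -1/1084 ≈ -0.00092251)
X(f, O) = -553 + O² + f² (X(f, O) = (f*f + O*O) - 553 = (f² + O²) - 553 = (O² + f²) - 553 = -553 + O² + f²)
1985044 - X(2050, h) = 1985044 - (-553 + (-1/1084)² + 2050²) = 1985044 - (-553 + 1/1175056 + 4202500) = 1985044 - 1*4937523034033/1175056 = 1985044 - 4937523034033/1175056 = -2604985171569/1175056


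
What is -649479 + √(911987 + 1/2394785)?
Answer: -649479 + 2*√1307560266005510965/2394785 ≈ -6.4852e+5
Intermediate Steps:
-649479 + √(911987 + 1/2394785) = -649479 + √(2184012787796/2394785) = -649479 + 2*√1307560266005510965/2394785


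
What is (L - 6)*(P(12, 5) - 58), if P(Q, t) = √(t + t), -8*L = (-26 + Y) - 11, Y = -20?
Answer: -261/4 + 9*√10/8 ≈ -61.692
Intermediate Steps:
L = 57/8 (L = -((-26 - 20) - 11)/8 = -(-46 - 11)/8 = -⅛*(-57) = 57/8 ≈ 7.1250)
P(Q, t) = √2*√t (P(Q, t) = √(2*t) = √2*√t)
(L - 6)*(P(12, 5) - 58) = (57/8 - 6)*(√2*√5 - 58) = 9*(√10 - 58)/8 = 9*(-58 + √10)/8 = -261/4 + 9*√10/8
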